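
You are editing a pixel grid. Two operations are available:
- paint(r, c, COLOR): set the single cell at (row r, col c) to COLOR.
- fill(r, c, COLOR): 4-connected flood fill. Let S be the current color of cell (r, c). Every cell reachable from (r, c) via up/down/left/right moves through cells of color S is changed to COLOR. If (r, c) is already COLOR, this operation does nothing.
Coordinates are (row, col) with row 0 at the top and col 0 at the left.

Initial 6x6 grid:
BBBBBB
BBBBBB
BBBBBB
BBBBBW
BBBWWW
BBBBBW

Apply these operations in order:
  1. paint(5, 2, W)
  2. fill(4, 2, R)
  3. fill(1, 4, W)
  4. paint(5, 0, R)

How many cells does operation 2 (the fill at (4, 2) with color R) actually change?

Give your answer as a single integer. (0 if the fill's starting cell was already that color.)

After op 1 paint(5,2,W):
BBBBBB
BBBBBB
BBBBBB
BBBBBW
BBBWWW
BBWBBW
After op 2 fill(4,2,R) [28 cells changed]:
RRRRRR
RRRRRR
RRRRRR
RRRRRW
RRRWWW
RRWBBW

Answer: 28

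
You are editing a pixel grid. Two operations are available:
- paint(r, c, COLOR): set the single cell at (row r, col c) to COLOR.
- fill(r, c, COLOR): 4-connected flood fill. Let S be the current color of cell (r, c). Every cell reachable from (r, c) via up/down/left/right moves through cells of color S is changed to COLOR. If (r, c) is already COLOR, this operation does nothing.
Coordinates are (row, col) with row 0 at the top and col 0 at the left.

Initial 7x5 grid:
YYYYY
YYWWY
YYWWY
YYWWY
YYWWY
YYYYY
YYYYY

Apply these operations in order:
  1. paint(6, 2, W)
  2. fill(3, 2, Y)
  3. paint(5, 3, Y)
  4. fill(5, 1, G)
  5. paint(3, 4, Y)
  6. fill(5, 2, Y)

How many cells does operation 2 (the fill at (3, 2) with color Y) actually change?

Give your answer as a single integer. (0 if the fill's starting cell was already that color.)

After op 1 paint(6,2,W):
YYYYY
YYWWY
YYWWY
YYWWY
YYWWY
YYYYY
YYWYY
After op 2 fill(3,2,Y) [8 cells changed]:
YYYYY
YYYYY
YYYYY
YYYYY
YYYYY
YYYYY
YYWYY

Answer: 8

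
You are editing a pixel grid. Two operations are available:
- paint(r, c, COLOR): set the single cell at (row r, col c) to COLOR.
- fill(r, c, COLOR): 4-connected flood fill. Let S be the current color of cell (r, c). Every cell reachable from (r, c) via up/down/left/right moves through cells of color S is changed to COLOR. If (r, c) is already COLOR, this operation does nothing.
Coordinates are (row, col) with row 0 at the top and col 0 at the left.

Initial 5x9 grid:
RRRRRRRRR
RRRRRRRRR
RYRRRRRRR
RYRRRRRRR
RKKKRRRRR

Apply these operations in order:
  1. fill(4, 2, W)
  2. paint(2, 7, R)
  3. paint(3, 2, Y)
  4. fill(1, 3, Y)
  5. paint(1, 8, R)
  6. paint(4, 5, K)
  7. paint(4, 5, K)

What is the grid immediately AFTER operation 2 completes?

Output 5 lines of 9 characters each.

After op 1 fill(4,2,W) [3 cells changed]:
RRRRRRRRR
RRRRRRRRR
RYRRRRRRR
RYRRRRRRR
RWWWRRRRR
After op 2 paint(2,7,R):
RRRRRRRRR
RRRRRRRRR
RYRRRRRRR
RYRRRRRRR
RWWWRRRRR

Answer: RRRRRRRRR
RRRRRRRRR
RYRRRRRRR
RYRRRRRRR
RWWWRRRRR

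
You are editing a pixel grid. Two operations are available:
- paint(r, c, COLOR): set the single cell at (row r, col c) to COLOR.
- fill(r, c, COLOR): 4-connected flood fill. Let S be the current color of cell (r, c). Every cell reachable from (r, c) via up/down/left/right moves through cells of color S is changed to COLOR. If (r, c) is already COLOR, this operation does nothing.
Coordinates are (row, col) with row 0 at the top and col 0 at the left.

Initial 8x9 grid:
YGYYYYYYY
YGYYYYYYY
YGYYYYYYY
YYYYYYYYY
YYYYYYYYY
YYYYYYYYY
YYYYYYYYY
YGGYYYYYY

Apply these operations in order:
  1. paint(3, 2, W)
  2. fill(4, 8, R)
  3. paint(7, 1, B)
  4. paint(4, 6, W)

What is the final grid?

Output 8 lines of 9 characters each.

Answer: RGRRRRRRR
RGRRRRRRR
RGRRRRRRR
RRWRRRRRR
RRRRRRWRR
RRRRRRRRR
RRRRRRRRR
RBGRRRRRR

Derivation:
After op 1 paint(3,2,W):
YGYYYYYYY
YGYYYYYYY
YGYYYYYYY
YYWYYYYYY
YYYYYYYYY
YYYYYYYYY
YYYYYYYYY
YGGYYYYYY
After op 2 fill(4,8,R) [66 cells changed]:
RGRRRRRRR
RGRRRRRRR
RGRRRRRRR
RRWRRRRRR
RRRRRRRRR
RRRRRRRRR
RRRRRRRRR
RGGRRRRRR
After op 3 paint(7,1,B):
RGRRRRRRR
RGRRRRRRR
RGRRRRRRR
RRWRRRRRR
RRRRRRRRR
RRRRRRRRR
RRRRRRRRR
RBGRRRRRR
After op 4 paint(4,6,W):
RGRRRRRRR
RGRRRRRRR
RGRRRRRRR
RRWRRRRRR
RRRRRRWRR
RRRRRRRRR
RRRRRRRRR
RBGRRRRRR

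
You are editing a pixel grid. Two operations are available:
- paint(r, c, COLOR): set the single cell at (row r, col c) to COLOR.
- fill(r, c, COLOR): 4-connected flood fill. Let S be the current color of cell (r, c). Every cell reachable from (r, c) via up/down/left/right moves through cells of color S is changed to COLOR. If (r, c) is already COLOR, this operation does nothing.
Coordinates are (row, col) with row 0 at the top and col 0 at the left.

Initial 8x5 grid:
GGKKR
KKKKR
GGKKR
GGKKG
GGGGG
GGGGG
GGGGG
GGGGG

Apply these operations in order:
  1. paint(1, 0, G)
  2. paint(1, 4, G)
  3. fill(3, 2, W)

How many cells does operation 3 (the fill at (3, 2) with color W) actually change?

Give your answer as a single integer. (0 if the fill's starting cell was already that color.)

After op 1 paint(1,0,G):
GGKKR
GKKKR
GGKKR
GGKKG
GGGGG
GGGGG
GGGGG
GGGGG
After op 2 paint(1,4,G):
GGKKR
GKKKG
GGKKR
GGKKG
GGGGG
GGGGG
GGGGG
GGGGG
After op 3 fill(3,2,W) [9 cells changed]:
GGWWR
GWWWG
GGWWR
GGWWG
GGGGG
GGGGG
GGGGG
GGGGG

Answer: 9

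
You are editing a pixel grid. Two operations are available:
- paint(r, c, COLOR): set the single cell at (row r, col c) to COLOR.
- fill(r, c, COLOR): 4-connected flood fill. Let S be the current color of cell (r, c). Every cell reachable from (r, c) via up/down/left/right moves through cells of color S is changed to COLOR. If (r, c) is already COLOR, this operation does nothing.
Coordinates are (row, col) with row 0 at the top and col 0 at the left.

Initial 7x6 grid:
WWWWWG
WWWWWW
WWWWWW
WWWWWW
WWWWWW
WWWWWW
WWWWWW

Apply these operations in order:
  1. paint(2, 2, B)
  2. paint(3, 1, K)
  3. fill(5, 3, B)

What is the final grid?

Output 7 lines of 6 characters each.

After op 1 paint(2,2,B):
WWWWWG
WWWWWW
WWBWWW
WWWWWW
WWWWWW
WWWWWW
WWWWWW
After op 2 paint(3,1,K):
WWWWWG
WWWWWW
WWBWWW
WKWWWW
WWWWWW
WWWWWW
WWWWWW
After op 3 fill(5,3,B) [39 cells changed]:
BBBBBG
BBBBBB
BBBBBB
BKBBBB
BBBBBB
BBBBBB
BBBBBB

Answer: BBBBBG
BBBBBB
BBBBBB
BKBBBB
BBBBBB
BBBBBB
BBBBBB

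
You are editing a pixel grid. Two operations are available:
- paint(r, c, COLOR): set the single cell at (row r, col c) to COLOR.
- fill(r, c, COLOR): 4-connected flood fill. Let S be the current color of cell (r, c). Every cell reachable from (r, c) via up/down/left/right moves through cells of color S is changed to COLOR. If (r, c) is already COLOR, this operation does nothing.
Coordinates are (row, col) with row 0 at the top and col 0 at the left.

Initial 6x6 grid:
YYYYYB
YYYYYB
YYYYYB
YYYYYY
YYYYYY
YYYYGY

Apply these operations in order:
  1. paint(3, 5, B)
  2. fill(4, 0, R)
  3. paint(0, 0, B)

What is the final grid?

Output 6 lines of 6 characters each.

Answer: BRRRRB
RRRRRB
RRRRRB
RRRRRB
RRRRRR
RRRRGR

Derivation:
After op 1 paint(3,5,B):
YYYYYB
YYYYYB
YYYYYB
YYYYYB
YYYYYY
YYYYGY
After op 2 fill(4,0,R) [31 cells changed]:
RRRRRB
RRRRRB
RRRRRB
RRRRRB
RRRRRR
RRRRGR
After op 3 paint(0,0,B):
BRRRRB
RRRRRB
RRRRRB
RRRRRB
RRRRRR
RRRRGR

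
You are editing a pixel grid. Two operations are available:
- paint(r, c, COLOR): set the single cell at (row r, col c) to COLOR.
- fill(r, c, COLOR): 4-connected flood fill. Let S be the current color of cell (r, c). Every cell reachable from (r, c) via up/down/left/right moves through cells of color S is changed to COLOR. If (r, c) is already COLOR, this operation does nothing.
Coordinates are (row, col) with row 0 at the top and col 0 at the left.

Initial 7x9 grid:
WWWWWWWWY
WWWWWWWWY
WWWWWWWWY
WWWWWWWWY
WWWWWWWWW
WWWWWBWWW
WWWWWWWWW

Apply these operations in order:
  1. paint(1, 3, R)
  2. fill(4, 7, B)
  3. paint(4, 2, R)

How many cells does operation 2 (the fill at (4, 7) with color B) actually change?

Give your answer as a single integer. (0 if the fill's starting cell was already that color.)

After op 1 paint(1,3,R):
WWWWWWWWY
WWWRWWWWY
WWWWWWWWY
WWWWWWWWY
WWWWWWWWW
WWWWWBWWW
WWWWWWWWW
After op 2 fill(4,7,B) [57 cells changed]:
BBBBBBBBY
BBBRBBBBY
BBBBBBBBY
BBBBBBBBY
BBBBBBBBB
BBBBBBBBB
BBBBBBBBB

Answer: 57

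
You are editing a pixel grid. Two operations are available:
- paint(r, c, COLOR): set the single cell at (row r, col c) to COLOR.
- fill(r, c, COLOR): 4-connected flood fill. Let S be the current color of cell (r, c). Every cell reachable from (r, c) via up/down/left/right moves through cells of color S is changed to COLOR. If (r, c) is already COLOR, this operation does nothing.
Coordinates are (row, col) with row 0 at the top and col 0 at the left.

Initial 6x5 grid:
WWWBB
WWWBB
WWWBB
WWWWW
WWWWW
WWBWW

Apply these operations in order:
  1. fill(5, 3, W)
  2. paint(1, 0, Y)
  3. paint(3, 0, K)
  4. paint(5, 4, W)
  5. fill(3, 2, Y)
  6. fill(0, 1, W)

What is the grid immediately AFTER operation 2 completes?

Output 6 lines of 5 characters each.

Answer: WWWBB
YWWBB
WWWBB
WWWWW
WWWWW
WWBWW

Derivation:
After op 1 fill(5,3,W) [0 cells changed]:
WWWBB
WWWBB
WWWBB
WWWWW
WWWWW
WWBWW
After op 2 paint(1,0,Y):
WWWBB
YWWBB
WWWBB
WWWWW
WWWWW
WWBWW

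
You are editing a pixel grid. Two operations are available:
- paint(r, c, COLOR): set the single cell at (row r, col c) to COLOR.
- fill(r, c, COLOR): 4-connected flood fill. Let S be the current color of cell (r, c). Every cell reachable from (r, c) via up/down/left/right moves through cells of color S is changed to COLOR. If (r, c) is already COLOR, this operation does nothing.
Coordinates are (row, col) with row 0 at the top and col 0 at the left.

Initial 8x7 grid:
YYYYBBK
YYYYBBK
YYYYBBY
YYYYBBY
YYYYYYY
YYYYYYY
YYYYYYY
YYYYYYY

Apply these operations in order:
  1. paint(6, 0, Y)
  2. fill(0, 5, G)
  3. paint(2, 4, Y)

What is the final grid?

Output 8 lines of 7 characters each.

Answer: YYYYGGK
YYYYGGK
YYYYYGY
YYYYGGY
YYYYYYY
YYYYYYY
YYYYYYY
YYYYYYY

Derivation:
After op 1 paint(6,0,Y):
YYYYBBK
YYYYBBK
YYYYBBY
YYYYBBY
YYYYYYY
YYYYYYY
YYYYYYY
YYYYYYY
After op 2 fill(0,5,G) [8 cells changed]:
YYYYGGK
YYYYGGK
YYYYGGY
YYYYGGY
YYYYYYY
YYYYYYY
YYYYYYY
YYYYYYY
After op 3 paint(2,4,Y):
YYYYGGK
YYYYGGK
YYYYYGY
YYYYGGY
YYYYYYY
YYYYYYY
YYYYYYY
YYYYYYY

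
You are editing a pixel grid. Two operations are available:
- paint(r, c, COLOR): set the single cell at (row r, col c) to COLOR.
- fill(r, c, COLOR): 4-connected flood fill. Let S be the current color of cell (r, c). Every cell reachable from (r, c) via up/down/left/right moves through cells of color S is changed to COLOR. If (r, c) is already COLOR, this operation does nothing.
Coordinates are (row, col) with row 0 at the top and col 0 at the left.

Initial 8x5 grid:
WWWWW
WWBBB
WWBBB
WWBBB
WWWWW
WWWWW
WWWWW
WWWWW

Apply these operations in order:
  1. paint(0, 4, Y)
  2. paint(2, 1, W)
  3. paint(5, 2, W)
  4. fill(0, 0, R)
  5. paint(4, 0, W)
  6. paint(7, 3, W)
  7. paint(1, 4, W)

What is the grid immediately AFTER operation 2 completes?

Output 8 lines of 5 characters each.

Answer: WWWWY
WWBBB
WWBBB
WWBBB
WWWWW
WWWWW
WWWWW
WWWWW

Derivation:
After op 1 paint(0,4,Y):
WWWWY
WWBBB
WWBBB
WWBBB
WWWWW
WWWWW
WWWWW
WWWWW
After op 2 paint(2,1,W):
WWWWY
WWBBB
WWBBB
WWBBB
WWWWW
WWWWW
WWWWW
WWWWW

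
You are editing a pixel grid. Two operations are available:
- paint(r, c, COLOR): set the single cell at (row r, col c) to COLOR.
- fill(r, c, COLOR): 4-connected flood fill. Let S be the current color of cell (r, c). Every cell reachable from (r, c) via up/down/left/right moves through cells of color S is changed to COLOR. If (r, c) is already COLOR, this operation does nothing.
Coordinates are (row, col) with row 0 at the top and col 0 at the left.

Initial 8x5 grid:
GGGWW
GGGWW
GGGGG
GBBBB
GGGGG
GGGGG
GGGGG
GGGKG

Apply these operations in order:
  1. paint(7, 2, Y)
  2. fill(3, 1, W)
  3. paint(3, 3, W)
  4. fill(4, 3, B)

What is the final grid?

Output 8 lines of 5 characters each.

Answer: BBBWW
BBBWW
BBBBB
BWWWW
BBBBB
BBBBB
BBBBB
BBYKB

Derivation:
After op 1 paint(7,2,Y):
GGGWW
GGGWW
GGGGG
GBBBB
GGGGG
GGGGG
GGGGG
GGYKG
After op 2 fill(3,1,W) [4 cells changed]:
GGGWW
GGGWW
GGGGG
GWWWW
GGGGG
GGGGG
GGGGG
GGYKG
After op 3 paint(3,3,W):
GGGWW
GGGWW
GGGGG
GWWWW
GGGGG
GGGGG
GGGGG
GGYKG
After op 4 fill(4,3,B) [30 cells changed]:
BBBWW
BBBWW
BBBBB
BWWWW
BBBBB
BBBBB
BBBBB
BBYKB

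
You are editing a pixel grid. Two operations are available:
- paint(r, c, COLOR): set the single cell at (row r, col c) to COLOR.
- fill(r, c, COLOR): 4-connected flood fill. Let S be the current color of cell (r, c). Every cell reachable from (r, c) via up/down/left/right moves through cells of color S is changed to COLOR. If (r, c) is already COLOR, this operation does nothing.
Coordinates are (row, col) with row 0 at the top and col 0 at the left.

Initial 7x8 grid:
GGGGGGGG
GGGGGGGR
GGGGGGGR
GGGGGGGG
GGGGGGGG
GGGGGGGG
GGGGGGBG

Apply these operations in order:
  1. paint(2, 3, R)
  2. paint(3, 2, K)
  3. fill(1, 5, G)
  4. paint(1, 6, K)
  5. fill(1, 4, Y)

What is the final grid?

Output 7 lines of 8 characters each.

After op 1 paint(2,3,R):
GGGGGGGG
GGGGGGGR
GGGRGGGR
GGGGGGGG
GGGGGGGG
GGGGGGGG
GGGGGGBG
After op 2 paint(3,2,K):
GGGGGGGG
GGGGGGGR
GGGRGGGR
GGKGGGGG
GGGGGGGG
GGGGGGGG
GGGGGGBG
After op 3 fill(1,5,G) [0 cells changed]:
GGGGGGGG
GGGGGGGR
GGGRGGGR
GGKGGGGG
GGGGGGGG
GGGGGGGG
GGGGGGBG
After op 4 paint(1,6,K):
GGGGGGGG
GGGGGGKR
GGGRGGGR
GGKGGGGG
GGGGGGGG
GGGGGGGG
GGGGGGBG
After op 5 fill(1,4,Y) [50 cells changed]:
YYYYYYYY
YYYYYYKR
YYYRYYYR
YYKYYYYY
YYYYYYYY
YYYYYYYY
YYYYYYBY

Answer: YYYYYYYY
YYYYYYKR
YYYRYYYR
YYKYYYYY
YYYYYYYY
YYYYYYYY
YYYYYYBY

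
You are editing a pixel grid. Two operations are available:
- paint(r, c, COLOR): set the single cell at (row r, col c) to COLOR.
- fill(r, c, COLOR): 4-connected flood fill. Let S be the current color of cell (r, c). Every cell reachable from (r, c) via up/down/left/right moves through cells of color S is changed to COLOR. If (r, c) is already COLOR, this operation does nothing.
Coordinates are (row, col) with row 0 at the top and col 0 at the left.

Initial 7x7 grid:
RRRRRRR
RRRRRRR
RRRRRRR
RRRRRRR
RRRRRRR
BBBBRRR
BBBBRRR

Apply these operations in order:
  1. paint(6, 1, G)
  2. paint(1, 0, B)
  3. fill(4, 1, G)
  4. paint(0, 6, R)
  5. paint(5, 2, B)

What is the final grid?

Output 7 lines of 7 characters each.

Answer: GGGGGGR
BGGGGGG
GGGGGGG
GGGGGGG
GGGGGGG
BBBBGGG
BGBBGGG

Derivation:
After op 1 paint(6,1,G):
RRRRRRR
RRRRRRR
RRRRRRR
RRRRRRR
RRRRRRR
BBBBRRR
BGBBRRR
After op 2 paint(1,0,B):
RRRRRRR
BRRRRRR
RRRRRRR
RRRRRRR
RRRRRRR
BBBBRRR
BGBBRRR
After op 3 fill(4,1,G) [40 cells changed]:
GGGGGGG
BGGGGGG
GGGGGGG
GGGGGGG
GGGGGGG
BBBBGGG
BGBBGGG
After op 4 paint(0,6,R):
GGGGGGR
BGGGGGG
GGGGGGG
GGGGGGG
GGGGGGG
BBBBGGG
BGBBGGG
After op 5 paint(5,2,B):
GGGGGGR
BGGGGGG
GGGGGGG
GGGGGGG
GGGGGGG
BBBBGGG
BGBBGGG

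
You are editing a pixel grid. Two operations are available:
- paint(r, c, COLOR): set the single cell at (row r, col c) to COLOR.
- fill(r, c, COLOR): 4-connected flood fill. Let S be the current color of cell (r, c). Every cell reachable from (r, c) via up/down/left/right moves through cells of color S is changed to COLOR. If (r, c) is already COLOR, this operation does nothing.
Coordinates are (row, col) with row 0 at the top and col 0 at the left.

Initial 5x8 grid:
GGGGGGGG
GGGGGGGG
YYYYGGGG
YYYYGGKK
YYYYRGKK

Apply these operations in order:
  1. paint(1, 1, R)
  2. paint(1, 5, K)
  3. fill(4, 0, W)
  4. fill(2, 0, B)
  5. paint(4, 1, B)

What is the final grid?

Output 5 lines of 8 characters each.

Answer: GGGGGGGG
GRGGGKGG
BBBBGGGG
BBBBGGKK
BBBBRGKK

Derivation:
After op 1 paint(1,1,R):
GGGGGGGG
GRGGGGGG
YYYYGGGG
YYYYGGKK
YYYYRGKK
After op 2 paint(1,5,K):
GGGGGGGG
GRGGGKGG
YYYYGGGG
YYYYGGKK
YYYYRGKK
After op 3 fill(4,0,W) [12 cells changed]:
GGGGGGGG
GRGGGKGG
WWWWGGGG
WWWWGGKK
WWWWRGKK
After op 4 fill(2,0,B) [12 cells changed]:
GGGGGGGG
GRGGGKGG
BBBBGGGG
BBBBGGKK
BBBBRGKK
After op 5 paint(4,1,B):
GGGGGGGG
GRGGGKGG
BBBBGGGG
BBBBGGKK
BBBBRGKK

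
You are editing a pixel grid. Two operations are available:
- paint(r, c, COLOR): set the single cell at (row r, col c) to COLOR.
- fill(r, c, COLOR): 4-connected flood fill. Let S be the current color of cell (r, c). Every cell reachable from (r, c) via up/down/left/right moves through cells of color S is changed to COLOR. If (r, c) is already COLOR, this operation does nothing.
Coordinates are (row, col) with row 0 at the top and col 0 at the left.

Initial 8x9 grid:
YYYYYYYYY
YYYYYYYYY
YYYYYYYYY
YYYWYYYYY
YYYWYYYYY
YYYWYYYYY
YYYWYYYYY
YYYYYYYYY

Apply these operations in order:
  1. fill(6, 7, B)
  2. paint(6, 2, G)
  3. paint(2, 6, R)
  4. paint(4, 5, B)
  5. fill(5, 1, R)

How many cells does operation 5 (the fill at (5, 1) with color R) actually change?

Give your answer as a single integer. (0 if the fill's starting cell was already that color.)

After op 1 fill(6,7,B) [68 cells changed]:
BBBBBBBBB
BBBBBBBBB
BBBBBBBBB
BBBWBBBBB
BBBWBBBBB
BBBWBBBBB
BBBWBBBBB
BBBBBBBBB
After op 2 paint(6,2,G):
BBBBBBBBB
BBBBBBBBB
BBBBBBBBB
BBBWBBBBB
BBBWBBBBB
BBBWBBBBB
BBGWBBBBB
BBBBBBBBB
After op 3 paint(2,6,R):
BBBBBBBBB
BBBBBBBBB
BBBBBBRBB
BBBWBBBBB
BBBWBBBBB
BBBWBBBBB
BBGWBBBBB
BBBBBBBBB
After op 4 paint(4,5,B):
BBBBBBBBB
BBBBBBBBB
BBBBBBRBB
BBBWBBBBB
BBBWBBBBB
BBBWBBBBB
BBGWBBBBB
BBBBBBBBB
After op 5 fill(5,1,R) [66 cells changed]:
RRRRRRRRR
RRRRRRRRR
RRRRRRRRR
RRRWRRRRR
RRRWRRRRR
RRRWRRRRR
RRGWRRRRR
RRRRRRRRR

Answer: 66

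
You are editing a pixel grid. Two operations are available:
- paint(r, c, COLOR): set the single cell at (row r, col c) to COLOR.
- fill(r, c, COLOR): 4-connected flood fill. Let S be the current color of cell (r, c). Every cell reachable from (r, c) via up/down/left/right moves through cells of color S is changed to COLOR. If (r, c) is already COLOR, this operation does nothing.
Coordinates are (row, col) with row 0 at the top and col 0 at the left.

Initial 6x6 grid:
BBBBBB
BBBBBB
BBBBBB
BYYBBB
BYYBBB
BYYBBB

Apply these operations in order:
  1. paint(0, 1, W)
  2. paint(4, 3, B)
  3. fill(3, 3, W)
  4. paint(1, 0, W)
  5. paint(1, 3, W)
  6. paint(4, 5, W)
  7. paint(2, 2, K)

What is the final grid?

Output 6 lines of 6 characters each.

After op 1 paint(0,1,W):
BWBBBB
BBBBBB
BBBBBB
BYYBBB
BYYBBB
BYYBBB
After op 2 paint(4,3,B):
BWBBBB
BBBBBB
BBBBBB
BYYBBB
BYYBBB
BYYBBB
After op 3 fill(3,3,W) [29 cells changed]:
WWWWWW
WWWWWW
WWWWWW
WYYWWW
WYYWWW
WYYWWW
After op 4 paint(1,0,W):
WWWWWW
WWWWWW
WWWWWW
WYYWWW
WYYWWW
WYYWWW
After op 5 paint(1,3,W):
WWWWWW
WWWWWW
WWWWWW
WYYWWW
WYYWWW
WYYWWW
After op 6 paint(4,5,W):
WWWWWW
WWWWWW
WWWWWW
WYYWWW
WYYWWW
WYYWWW
After op 7 paint(2,2,K):
WWWWWW
WWWWWW
WWKWWW
WYYWWW
WYYWWW
WYYWWW

Answer: WWWWWW
WWWWWW
WWKWWW
WYYWWW
WYYWWW
WYYWWW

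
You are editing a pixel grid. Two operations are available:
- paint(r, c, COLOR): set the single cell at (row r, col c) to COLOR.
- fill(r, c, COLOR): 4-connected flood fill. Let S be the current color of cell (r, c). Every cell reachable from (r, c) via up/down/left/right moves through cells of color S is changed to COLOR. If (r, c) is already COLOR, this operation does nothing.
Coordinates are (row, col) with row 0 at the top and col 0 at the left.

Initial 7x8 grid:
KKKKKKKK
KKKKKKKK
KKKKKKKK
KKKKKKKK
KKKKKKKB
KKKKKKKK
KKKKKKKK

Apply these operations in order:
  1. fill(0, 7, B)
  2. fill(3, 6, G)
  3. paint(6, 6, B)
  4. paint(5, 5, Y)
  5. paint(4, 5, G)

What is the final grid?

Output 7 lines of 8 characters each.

Answer: GGGGGGGG
GGGGGGGG
GGGGGGGG
GGGGGGGG
GGGGGGGG
GGGGGYGG
GGGGGGBG

Derivation:
After op 1 fill(0,7,B) [55 cells changed]:
BBBBBBBB
BBBBBBBB
BBBBBBBB
BBBBBBBB
BBBBBBBB
BBBBBBBB
BBBBBBBB
After op 2 fill(3,6,G) [56 cells changed]:
GGGGGGGG
GGGGGGGG
GGGGGGGG
GGGGGGGG
GGGGGGGG
GGGGGGGG
GGGGGGGG
After op 3 paint(6,6,B):
GGGGGGGG
GGGGGGGG
GGGGGGGG
GGGGGGGG
GGGGGGGG
GGGGGGGG
GGGGGGBG
After op 4 paint(5,5,Y):
GGGGGGGG
GGGGGGGG
GGGGGGGG
GGGGGGGG
GGGGGGGG
GGGGGYGG
GGGGGGBG
After op 5 paint(4,5,G):
GGGGGGGG
GGGGGGGG
GGGGGGGG
GGGGGGGG
GGGGGGGG
GGGGGYGG
GGGGGGBG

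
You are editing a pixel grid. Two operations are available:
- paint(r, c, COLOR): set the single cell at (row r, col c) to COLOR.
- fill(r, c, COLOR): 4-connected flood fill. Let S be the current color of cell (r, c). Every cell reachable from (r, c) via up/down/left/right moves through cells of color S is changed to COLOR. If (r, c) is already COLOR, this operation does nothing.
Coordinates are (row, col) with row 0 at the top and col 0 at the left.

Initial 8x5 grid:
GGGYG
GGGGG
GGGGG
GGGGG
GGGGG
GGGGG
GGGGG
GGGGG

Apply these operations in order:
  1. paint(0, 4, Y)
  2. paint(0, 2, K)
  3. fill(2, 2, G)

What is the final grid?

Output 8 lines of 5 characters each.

Answer: GGKYY
GGGGG
GGGGG
GGGGG
GGGGG
GGGGG
GGGGG
GGGGG

Derivation:
After op 1 paint(0,4,Y):
GGGYY
GGGGG
GGGGG
GGGGG
GGGGG
GGGGG
GGGGG
GGGGG
After op 2 paint(0,2,K):
GGKYY
GGGGG
GGGGG
GGGGG
GGGGG
GGGGG
GGGGG
GGGGG
After op 3 fill(2,2,G) [0 cells changed]:
GGKYY
GGGGG
GGGGG
GGGGG
GGGGG
GGGGG
GGGGG
GGGGG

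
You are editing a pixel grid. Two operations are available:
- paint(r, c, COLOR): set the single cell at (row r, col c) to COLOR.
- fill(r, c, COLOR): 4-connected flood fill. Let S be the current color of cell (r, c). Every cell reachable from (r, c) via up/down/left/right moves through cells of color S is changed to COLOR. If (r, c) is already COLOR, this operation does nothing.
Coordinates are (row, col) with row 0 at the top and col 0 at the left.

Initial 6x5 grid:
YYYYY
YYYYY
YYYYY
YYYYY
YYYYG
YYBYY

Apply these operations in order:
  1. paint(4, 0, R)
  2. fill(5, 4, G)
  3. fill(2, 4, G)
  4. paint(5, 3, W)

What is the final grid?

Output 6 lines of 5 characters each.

After op 1 paint(4,0,R):
YYYYY
YYYYY
YYYYY
YYYYY
RYYYG
YYBYY
After op 2 fill(5,4,G) [27 cells changed]:
GGGGG
GGGGG
GGGGG
GGGGG
RGGGG
GGBGG
After op 3 fill(2,4,G) [0 cells changed]:
GGGGG
GGGGG
GGGGG
GGGGG
RGGGG
GGBGG
After op 4 paint(5,3,W):
GGGGG
GGGGG
GGGGG
GGGGG
RGGGG
GGBWG

Answer: GGGGG
GGGGG
GGGGG
GGGGG
RGGGG
GGBWG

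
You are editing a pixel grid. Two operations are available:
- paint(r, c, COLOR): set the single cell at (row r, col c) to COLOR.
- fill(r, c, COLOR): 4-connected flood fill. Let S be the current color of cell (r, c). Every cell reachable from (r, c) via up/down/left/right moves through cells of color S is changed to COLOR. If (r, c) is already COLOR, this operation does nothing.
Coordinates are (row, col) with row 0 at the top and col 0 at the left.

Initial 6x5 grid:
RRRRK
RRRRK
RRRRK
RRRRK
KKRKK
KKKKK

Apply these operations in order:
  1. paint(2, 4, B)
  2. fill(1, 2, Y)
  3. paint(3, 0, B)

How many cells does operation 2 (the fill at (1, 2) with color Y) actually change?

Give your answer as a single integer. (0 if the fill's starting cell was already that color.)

Answer: 17

Derivation:
After op 1 paint(2,4,B):
RRRRK
RRRRK
RRRRB
RRRRK
KKRKK
KKKKK
After op 2 fill(1,2,Y) [17 cells changed]:
YYYYK
YYYYK
YYYYB
YYYYK
KKYKK
KKKKK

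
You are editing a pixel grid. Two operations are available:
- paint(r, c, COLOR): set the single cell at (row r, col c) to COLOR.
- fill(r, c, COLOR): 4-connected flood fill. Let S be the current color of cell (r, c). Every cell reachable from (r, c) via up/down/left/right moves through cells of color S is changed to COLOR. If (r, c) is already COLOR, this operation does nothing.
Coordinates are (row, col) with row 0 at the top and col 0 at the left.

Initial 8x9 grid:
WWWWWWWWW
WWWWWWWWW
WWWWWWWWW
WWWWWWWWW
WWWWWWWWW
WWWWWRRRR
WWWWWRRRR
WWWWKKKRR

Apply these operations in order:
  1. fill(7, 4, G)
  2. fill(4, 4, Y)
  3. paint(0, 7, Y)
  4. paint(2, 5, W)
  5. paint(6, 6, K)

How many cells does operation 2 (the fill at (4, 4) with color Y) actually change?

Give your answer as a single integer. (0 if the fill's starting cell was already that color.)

After op 1 fill(7,4,G) [3 cells changed]:
WWWWWWWWW
WWWWWWWWW
WWWWWWWWW
WWWWWWWWW
WWWWWWWWW
WWWWWRRRR
WWWWWRRRR
WWWWGGGRR
After op 2 fill(4,4,Y) [59 cells changed]:
YYYYYYYYY
YYYYYYYYY
YYYYYYYYY
YYYYYYYYY
YYYYYYYYY
YYYYYRRRR
YYYYYRRRR
YYYYGGGRR

Answer: 59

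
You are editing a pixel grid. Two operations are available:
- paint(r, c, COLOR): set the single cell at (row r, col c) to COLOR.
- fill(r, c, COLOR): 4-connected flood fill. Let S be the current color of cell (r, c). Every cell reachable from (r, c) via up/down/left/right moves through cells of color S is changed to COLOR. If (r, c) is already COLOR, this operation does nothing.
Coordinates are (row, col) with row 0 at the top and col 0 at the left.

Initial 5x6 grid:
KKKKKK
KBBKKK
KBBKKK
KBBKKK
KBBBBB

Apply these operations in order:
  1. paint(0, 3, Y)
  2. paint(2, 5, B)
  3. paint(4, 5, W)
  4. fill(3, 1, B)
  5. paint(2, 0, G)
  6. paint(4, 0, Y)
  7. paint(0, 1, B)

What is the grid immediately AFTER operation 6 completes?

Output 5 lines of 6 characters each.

Answer: KKKYKK
KBBKKK
GBBKKB
KBBKKK
YBBBBW

Derivation:
After op 1 paint(0,3,Y):
KKKYKK
KBBKKK
KBBKKK
KBBKKK
KBBBBB
After op 2 paint(2,5,B):
KKKYKK
KBBKKK
KBBKKB
KBBKKK
KBBBBB
After op 3 paint(4,5,W):
KKKYKK
KBBKKK
KBBKKB
KBBKKK
KBBBBW
After op 4 fill(3,1,B) [0 cells changed]:
KKKYKK
KBBKKK
KBBKKB
KBBKKK
KBBBBW
After op 5 paint(2,0,G):
KKKYKK
KBBKKK
GBBKKB
KBBKKK
KBBBBW
After op 6 paint(4,0,Y):
KKKYKK
KBBKKK
GBBKKB
KBBKKK
YBBBBW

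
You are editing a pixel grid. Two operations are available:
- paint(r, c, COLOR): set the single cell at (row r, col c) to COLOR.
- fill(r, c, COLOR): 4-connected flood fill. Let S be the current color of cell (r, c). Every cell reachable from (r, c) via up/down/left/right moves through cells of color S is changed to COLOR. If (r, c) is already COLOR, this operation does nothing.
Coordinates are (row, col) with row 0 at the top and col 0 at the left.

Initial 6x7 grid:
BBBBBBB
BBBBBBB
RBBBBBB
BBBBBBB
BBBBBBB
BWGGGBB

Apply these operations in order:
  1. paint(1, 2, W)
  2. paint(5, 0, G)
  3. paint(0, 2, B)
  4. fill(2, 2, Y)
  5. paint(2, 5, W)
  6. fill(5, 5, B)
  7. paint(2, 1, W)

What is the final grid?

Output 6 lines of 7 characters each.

After op 1 paint(1,2,W):
BBBBBBB
BBWBBBB
RBBBBBB
BBBBBBB
BBBBBBB
BWGGGBB
After op 2 paint(5,0,G):
BBBBBBB
BBWBBBB
RBBBBBB
BBBBBBB
BBBBBBB
GWGGGBB
After op 3 paint(0,2,B):
BBBBBBB
BBWBBBB
RBBBBBB
BBBBBBB
BBBBBBB
GWGGGBB
After op 4 fill(2,2,Y) [35 cells changed]:
YYYYYYY
YYWYYYY
RYYYYYY
YYYYYYY
YYYYYYY
GWGGGYY
After op 5 paint(2,5,W):
YYYYYYY
YYWYYYY
RYYYYWY
YYYYYYY
YYYYYYY
GWGGGYY
After op 6 fill(5,5,B) [34 cells changed]:
BBBBBBB
BBWBBBB
RBBBBWB
BBBBBBB
BBBBBBB
GWGGGBB
After op 7 paint(2,1,W):
BBBBBBB
BBWBBBB
RWBBBWB
BBBBBBB
BBBBBBB
GWGGGBB

Answer: BBBBBBB
BBWBBBB
RWBBBWB
BBBBBBB
BBBBBBB
GWGGGBB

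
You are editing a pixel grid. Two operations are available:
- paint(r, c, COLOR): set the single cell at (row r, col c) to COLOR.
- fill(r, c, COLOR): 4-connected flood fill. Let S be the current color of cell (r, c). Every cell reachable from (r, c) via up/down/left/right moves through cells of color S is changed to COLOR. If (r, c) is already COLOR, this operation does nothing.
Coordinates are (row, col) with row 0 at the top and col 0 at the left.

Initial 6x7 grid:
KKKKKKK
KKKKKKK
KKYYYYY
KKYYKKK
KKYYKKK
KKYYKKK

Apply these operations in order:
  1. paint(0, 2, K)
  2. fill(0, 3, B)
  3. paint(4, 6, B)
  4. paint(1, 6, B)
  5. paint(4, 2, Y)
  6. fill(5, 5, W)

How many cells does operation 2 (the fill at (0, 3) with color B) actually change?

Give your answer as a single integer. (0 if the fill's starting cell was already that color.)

After op 1 paint(0,2,K):
KKKKKKK
KKKKKKK
KKYYYYY
KKYYKKK
KKYYKKK
KKYYKKK
After op 2 fill(0,3,B) [22 cells changed]:
BBBBBBB
BBBBBBB
BBYYYYY
BBYYKKK
BBYYKKK
BBYYKKK

Answer: 22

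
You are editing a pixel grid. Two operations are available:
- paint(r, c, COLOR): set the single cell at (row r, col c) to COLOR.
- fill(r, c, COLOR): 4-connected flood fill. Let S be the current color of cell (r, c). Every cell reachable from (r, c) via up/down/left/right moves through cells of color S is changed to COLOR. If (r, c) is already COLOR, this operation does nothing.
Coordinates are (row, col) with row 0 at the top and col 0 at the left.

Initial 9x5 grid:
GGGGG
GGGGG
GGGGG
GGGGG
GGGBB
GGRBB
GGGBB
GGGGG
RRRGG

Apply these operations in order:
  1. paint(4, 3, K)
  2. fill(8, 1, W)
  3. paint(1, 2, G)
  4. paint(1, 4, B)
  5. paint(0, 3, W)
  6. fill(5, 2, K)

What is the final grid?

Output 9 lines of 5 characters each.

After op 1 paint(4,3,K):
GGGGG
GGGGG
GGGGG
GGGGG
GGGKB
GGRBB
GGGBB
GGGGG
RRRGG
After op 2 fill(8,1,W) [3 cells changed]:
GGGGG
GGGGG
GGGGG
GGGGG
GGGKB
GGRBB
GGGBB
GGGGG
WWWGG
After op 3 paint(1,2,G):
GGGGG
GGGGG
GGGGG
GGGGG
GGGKB
GGRBB
GGGBB
GGGGG
WWWGG
After op 4 paint(1,4,B):
GGGGG
GGGGB
GGGGG
GGGGG
GGGKB
GGRBB
GGGBB
GGGGG
WWWGG
After op 5 paint(0,3,W):
GGGWG
GGGGB
GGGGG
GGGGG
GGGKB
GGRBB
GGGBB
GGGGG
WWWGG
After op 6 fill(5,2,K) [1 cells changed]:
GGGWG
GGGGB
GGGGG
GGGGG
GGGKB
GGKBB
GGGBB
GGGGG
WWWGG

Answer: GGGWG
GGGGB
GGGGG
GGGGG
GGGKB
GGKBB
GGGBB
GGGGG
WWWGG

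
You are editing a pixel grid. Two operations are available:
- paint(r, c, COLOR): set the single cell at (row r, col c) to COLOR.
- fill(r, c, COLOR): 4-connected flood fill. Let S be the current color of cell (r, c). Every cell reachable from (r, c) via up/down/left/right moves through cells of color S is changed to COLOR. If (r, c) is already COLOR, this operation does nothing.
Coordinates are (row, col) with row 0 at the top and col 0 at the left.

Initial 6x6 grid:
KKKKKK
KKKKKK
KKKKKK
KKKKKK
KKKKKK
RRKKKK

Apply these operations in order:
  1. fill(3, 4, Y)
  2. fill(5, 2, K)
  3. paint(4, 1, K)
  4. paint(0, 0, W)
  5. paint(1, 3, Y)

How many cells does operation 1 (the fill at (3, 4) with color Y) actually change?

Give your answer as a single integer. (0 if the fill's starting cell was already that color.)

Answer: 34

Derivation:
After op 1 fill(3,4,Y) [34 cells changed]:
YYYYYY
YYYYYY
YYYYYY
YYYYYY
YYYYYY
RRYYYY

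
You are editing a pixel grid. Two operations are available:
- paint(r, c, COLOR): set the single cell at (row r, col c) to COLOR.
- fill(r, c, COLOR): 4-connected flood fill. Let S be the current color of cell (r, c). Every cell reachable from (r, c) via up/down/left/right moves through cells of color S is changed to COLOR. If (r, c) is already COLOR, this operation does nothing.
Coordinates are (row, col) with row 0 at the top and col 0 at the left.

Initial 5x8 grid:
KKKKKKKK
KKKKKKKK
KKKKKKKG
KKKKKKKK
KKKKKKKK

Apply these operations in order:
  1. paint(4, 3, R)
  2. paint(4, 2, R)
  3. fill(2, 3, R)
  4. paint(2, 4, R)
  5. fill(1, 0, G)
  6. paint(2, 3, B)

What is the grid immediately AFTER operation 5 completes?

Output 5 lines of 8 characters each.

Answer: GGGGGGGG
GGGGGGGG
GGGGGGGG
GGGGGGGG
GGGGGGGG

Derivation:
After op 1 paint(4,3,R):
KKKKKKKK
KKKKKKKK
KKKKKKKG
KKKKKKKK
KKKRKKKK
After op 2 paint(4,2,R):
KKKKKKKK
KKKKKKKK
KKKKKKKG
KKKKKKKK
KKRRKKKK
After op 3 fill(2,3,R) [37 cells changed]:
RRRRRRRR
RRRRRRRR
RRRRRRRG
RRRRRRRR
RRRRRRRR
After op 4 paint(2,4,R):
RRRRRRRR
RRRRRRRR
RRRRRRRG
RRRRRRRR
RRRRRRRR
After op 5 fill(1,0,G) [39 cells changed]:
GGGGGGGG
GGGGGGGG
GGGGGGGG
GGGGGGGG
GGGGGGGG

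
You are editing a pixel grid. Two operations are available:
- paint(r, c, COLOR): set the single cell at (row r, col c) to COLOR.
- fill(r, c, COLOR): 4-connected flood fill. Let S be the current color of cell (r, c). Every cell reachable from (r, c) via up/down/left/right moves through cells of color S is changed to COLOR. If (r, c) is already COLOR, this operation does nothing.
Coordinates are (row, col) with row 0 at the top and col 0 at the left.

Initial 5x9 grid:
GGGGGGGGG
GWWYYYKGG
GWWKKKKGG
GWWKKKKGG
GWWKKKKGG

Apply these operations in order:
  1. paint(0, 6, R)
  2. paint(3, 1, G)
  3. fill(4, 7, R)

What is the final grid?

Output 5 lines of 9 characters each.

Answer: GGGGGGRRR
GWWYYYKRR
GWWKKKKRR
GGWKKKKRR
GWWKKKKRR

Derivation:
After op 1 paint(0,6,R):
GGGGGGRGG
GWWYYYKGG
GWWKKKKGG
GWWKKKKGG
GWWKKKKGG
After op 2 paint(3,1,G):
GGGGGGRGG
GWWYYYKGG
GWWKKKKGG
GGWKKKKGG
GWWKKKKGG
After op 3 fill(4,7,R) [10 cells changed]:
GGGGGGRRR
GWWYYYKRR
GWWKKKKRR
GGWKKKKRR
GWWKKKKRR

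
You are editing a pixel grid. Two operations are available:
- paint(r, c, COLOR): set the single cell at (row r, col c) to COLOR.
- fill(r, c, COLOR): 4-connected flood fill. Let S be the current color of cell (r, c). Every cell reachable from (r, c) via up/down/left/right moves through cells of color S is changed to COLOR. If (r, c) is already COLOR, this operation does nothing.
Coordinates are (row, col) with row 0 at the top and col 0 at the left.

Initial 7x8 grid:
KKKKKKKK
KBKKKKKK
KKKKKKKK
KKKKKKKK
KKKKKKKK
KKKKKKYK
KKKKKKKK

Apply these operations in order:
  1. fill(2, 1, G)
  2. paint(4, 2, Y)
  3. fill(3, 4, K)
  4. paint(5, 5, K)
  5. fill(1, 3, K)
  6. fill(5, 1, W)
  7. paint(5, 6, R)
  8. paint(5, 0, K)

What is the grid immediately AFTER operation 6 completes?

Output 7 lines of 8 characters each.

After op 1 fill(2,1,G) [54 cells changed]:
GGGGGGGG
GBGGGGGG
GGGGGGGG
GGGGGGGG
GGGGGGGG
GGGGGGYG
GGGGGGGG
After op 2 paint(4,2,Y):
GGGGGGGG
GBGGGGGG
GGGGGGGG
GGGGGGGG
GGYGGGGG
GGGGGGYG
GGGGGGGG
After op 3 fill(3,4,K) [53 cells changed]:
KKKKKKKK
KBKKKKKK
KKKKKKKK
KKKKKKKK
KKYKKKKK
KKKKKKYK
KKKKKKKK
After op 4 paint(5,5,K):
KKKKKKKK
KBKKKKKK
KKKKKKKK
KKKKKKKK
KKYKKKKK
KKKKKKYK
KKKKKKKK
After op 5 fill(1,3,K) [0 cells changed]:
KKKKKKKK
KBKKKKKK
KKKKKKKK
KKKKKKKK
KKYKKKKK
KKKKKKYK
KKKKKKKK
After op 6 fill(5,1,W) [53 cells changed]:
WWWWWWWW
WBWWWWWW
WWWWWWWW
WWWWWWWW
WWYWWWWW
WWWWWWYW
WWWWWWWW

Answer: WWWWWWWW
WBWWWWWW
WWWWWWWW
WWWWWWWW
WWYWWWWW
WWWWWWYW
WWWWWWWW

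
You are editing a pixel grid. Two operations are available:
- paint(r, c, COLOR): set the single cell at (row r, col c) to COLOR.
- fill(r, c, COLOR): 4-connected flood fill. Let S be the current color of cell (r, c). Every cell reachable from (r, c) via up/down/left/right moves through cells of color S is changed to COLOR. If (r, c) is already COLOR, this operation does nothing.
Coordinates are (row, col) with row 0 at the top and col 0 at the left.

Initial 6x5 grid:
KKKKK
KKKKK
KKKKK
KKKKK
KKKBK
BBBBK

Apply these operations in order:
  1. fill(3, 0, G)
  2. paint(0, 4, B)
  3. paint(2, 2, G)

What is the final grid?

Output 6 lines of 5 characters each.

Answer: GGGGB
GGGGG
GGGGG
GGGGG
GGGBG
BBBBG

Derivation:
After op 1 fill(3,0,G) [25 cells changed]:
GGGGG
GGGGG
GGGGG
GGGGG
GGGBG
BBBBG
After op 2 paint(0,4,B):
GGGGB
GGGGG
GGGGG
GGGGG
GGGBG
BBBBG
After op 3 paint(2,2,G):
GGGGB
GGGGG
GGGGG
GGGGG
GGGBG
BBBBG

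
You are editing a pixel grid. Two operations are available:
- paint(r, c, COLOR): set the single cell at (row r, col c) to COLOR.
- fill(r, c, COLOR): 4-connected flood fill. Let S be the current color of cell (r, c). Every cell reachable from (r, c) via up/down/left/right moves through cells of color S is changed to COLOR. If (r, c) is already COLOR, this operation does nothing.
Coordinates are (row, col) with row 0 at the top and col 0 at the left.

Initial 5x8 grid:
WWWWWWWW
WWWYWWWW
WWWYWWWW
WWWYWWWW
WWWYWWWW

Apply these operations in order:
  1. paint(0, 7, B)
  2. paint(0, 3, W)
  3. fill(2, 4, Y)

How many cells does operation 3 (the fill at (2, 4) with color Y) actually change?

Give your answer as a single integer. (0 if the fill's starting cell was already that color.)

After op 1 paint(0,7,B):
WWWWWWWB
WWWYWWWW
WWWYWWWW
WWWYWWWW
WWWYWWWW
After op 2 paint(0,3,W):
WWWWWWWB
WWWYWWWW
WWWYWWWW
WWWYWWWW
WWWYWWWW
After op 3 fill(2,4,Y) [35 cells changed]:
YYYYYYYB
YYYYYYYY
YYYYYYYY
YYYYYYYY
YYYYYYYY

Answer: 35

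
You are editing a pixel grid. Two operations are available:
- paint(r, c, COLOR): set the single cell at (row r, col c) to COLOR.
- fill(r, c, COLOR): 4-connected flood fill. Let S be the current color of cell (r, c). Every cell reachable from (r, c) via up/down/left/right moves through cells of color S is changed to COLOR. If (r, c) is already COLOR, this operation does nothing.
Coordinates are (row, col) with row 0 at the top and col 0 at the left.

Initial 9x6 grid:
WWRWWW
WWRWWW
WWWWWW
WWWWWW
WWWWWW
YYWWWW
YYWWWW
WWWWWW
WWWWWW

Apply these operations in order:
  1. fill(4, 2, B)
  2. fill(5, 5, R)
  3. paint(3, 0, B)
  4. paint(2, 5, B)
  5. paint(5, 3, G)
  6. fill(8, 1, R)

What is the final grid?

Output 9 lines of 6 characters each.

Answer: RRRRRR
RRRRRR
RRRRRB
BRRRRR
RRRRRR
YYRGRR
YYRRRR
RRRRRR
RRRRRR

Derivation:
After op 1 fill(4,2,B) [48 cells changed]:
BBRBBB
BBRBBB
BBBBBB
BBBBBB
BBBBBB
YYBBBB
YYBBBB
BBBBBB
BBBBBB
After op 2 fill(5,5,R) [48 cells changed]:
RRRRRR
RRRRRR
RRRRRR
RRRRRR
RRRRRR
YYRRRR
YYRRRR
RRRRRR
RRRRRR
After op 3 paint(3,0,B):
RRRRRR
RRRRRR
RRRRRR
BRRRRR
RRRRRR
YYRRRR
YYRRRR
RRRRRR
RRRRRR
After op 4 paint(2,5,B):
RRRRRR
RRRRRR
RRRRRB
BRRRRR
RRRRRR
YYRRRR
YYRRRR
RRRRRR
RRRRRR
After op 5 paint(5,3,G):
RRRRRR
RRRRRR
RRRRRB
BRRRRR
RRRRRR
YYRGRR
YYRRRR
RRRRRR
RRRRRR
After op 6 fill(8,1,R) [0 cells changed]:
RRRRRR
RRRRRR
RRRRRB
BRRRRR
RRRRRR
YYRGRR
YYRRRR
RRRRRR
RRRRRR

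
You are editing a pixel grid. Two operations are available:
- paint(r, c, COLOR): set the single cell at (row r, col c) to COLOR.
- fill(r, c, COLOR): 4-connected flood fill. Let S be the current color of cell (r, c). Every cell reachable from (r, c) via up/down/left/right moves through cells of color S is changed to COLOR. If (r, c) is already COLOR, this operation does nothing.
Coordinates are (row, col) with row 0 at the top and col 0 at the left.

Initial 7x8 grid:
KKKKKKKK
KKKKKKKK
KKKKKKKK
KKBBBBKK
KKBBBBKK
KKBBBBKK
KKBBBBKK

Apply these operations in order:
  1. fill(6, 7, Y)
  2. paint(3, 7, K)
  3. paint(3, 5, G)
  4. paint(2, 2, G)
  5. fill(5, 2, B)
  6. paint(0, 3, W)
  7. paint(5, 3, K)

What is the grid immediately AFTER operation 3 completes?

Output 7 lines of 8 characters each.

Answer: YYYYYYYY
YYYYYYYY
YYYYYYYY
YYBBBGYK
YYBBBBYY
YYBBBBYY
YYBBBBYY

Derivation:
After op 1 fill(6,7,Y) [40 cells changed]:
YYYYYYYY
YYYYYYYY
YYYYYYYY
YYBBBBYY
YYBBBBYY
YYBBBBYY
YYBBBBYY
After op 2 paint(3,7,K):
YYYYYYYY
YYYYYYYY
YYYYYYYY
YYBBBBYK
YYBBBBYY
YYBBBBYY
YYBBBBYY
After op 3 paint(3,5,G):
YYYYYYYY
YYYYYYYY
YYYYYYYY
YYBBBGYK
YYBBBBYY
YYBBBBYY
YYBBBBYY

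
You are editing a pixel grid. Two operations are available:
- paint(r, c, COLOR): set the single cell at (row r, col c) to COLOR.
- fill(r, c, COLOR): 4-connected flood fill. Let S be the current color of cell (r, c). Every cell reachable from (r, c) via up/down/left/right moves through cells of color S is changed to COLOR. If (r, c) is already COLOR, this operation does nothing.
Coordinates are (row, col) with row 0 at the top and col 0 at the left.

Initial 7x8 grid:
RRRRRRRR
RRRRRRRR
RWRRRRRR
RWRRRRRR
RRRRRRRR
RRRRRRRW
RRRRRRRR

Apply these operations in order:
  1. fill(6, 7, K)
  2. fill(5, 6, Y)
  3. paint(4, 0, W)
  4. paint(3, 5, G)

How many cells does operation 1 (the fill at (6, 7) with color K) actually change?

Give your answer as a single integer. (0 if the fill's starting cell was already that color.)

After op 1 fill(6,7,K) [53 cells changed]:
KKKKKKKK
KKKKKKKK
KWKKKKKK
KWKKKKKK
KKKKKKKK
KKKKKKKW
KKKKKKKK

Answer: 53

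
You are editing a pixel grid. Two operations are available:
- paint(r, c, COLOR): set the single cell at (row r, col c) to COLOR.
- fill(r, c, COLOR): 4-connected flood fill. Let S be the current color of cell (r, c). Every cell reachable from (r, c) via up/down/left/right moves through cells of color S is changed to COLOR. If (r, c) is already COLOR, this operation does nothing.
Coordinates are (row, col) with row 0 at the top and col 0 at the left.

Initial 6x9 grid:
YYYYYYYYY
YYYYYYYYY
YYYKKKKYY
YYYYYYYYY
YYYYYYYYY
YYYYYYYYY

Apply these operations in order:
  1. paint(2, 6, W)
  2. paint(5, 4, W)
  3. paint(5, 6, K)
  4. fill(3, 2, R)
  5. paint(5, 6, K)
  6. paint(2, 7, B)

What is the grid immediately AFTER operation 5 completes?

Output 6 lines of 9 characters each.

Answer: RRRRRRRRR
RRRRRRRRR
RRRKKKWRR
RRRRRRRRR
RRRRRRRRR
RRRRWRKRR

Derivation:
After op 1 paint(2,6,W):
YYYYYYYYY
YYYYYYYYY
YYYKKKWYY
YYYYYYYYY
YYYYYYYYY
YYYYYYYYY
After op 2 paint(5,4,W):
YYYYYYYYY
YYYYYYYYY
YYYKKKWYY
YYYYYYYYY
YYYYYYYYY
YYYYWYYYY
After op 3 paint(5,6,K):
YYYYYYYYY
YYYYYYYYY
YYYKKKWYY
YYYYYYYYY
YYYYYYYYY
YYYYWYKYY
After op 4 fill(3,2,R) [48 cells changed]:
RRRRRRRRR
RRRRRRRRR
RRRKKKWRR
RRRRRRRRR
RRRRRRRRR
RRRRWRKRR
After op 5 paint(5,6,K):
RRRRRRRRR
RRRRRRRRR
RRRKKKWRR
RRRRRRRRR
RRRRRRRRR
RRRRWRKRR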